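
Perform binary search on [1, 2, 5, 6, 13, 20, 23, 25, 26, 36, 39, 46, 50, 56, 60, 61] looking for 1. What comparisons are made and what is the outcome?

Binary search for 1 in [1, 2, 5, 6, 13, 20, 23, 25, 26, 36, 39, 46, 50, 56, 60, 61]:

lo=0, hi=15, mid=7, arr[mid]=25 -> 25 > 1, search left half
lo=0, hi=6, mid=3, arr[mid]=6 -> 6 > 1, search left half
lo=0, hi=2, mid=1, arr[mid]=2 -> 2 > 1, search left half
lo=0, hi=0, mid=0, arr[mid]=1 -> Found target at index 0!

Binary search finds 1 at index 0 after 4 comparisons. The search repeatedly halves the search space by comparing with the middle element.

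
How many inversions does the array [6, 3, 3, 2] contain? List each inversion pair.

Finding inversions in [6, 3, 3, 2]:

(0, 1): arr[0]=6 > arr[1]=3
(0, 2): arr[0]=6 > arr[2]=3
(0, 3): arr[0]=6 > arr[3]=2
(1, 3): arr[1]=3 > arr[3]=2
(2, 3): arr[2]=3 > arr[3]=2

Total inversions: 5

The array has 5 inversion(s): (0,1), (0,2), (0,3), (1,3), (2,3). Each pair (i,j) satisfies i < j and arr[i] > arr[j].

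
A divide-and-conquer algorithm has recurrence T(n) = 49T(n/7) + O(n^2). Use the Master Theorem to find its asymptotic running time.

Master Theorem for T(n) = 49T(n/7) + O(n^2):

a = 49, b = 7, c = 2
log_b(a) = log_7(49) = 2.0000

Case 2: c = 2 = log_7(49) = 2.0000
T(n) = O(n^2 log n) = O(n^2 log n)

For T(n) = 49T(n/7) + O(n^2): log_7(49) = 2.0000. This is Case 2 of the Master Theorem (c = log_b(a), equal work at all levels), giving O(n^2 log n).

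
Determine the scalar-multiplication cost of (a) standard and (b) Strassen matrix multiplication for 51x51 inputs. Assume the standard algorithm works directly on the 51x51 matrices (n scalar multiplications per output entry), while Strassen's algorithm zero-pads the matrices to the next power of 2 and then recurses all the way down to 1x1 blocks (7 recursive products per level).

Matrix multiplication for 51x51 matrices:

Strassen's algorithm requires power-of-2 dimensions. Pad 51x51 to 64x64 (next power of 2).

Standard algorithm: 51^3 = 132651 multiplications
Strassen's algorithm: 7^(log2(64)) = 7^6 = 117649 multiplications
Savings: 132651 - 117649 = 15002 multiplications

Standard: 132651 multiplications (51^3). Strassen: 117649 multiplications (7^6, after padding to 64x64). Strassen reduces 8 recursive multiplications to 7 at each level.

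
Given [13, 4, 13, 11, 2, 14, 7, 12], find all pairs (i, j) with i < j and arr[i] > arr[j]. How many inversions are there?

Finding inversions in [13, 4, 13, 11, 2, 14, 7, 12]:

(0, 1): arr[0]=13 > arr[1]=4
(0, 3): arr[0]=13 > arr[3]=11
(0, 4): arr[0]=13 > arr[4]=2
(0, 6): arr[0]=13 > arr[6]=7
(0, 7): arr[0]=13 > arr[7]=12
(1, 4): arr[1]=4 > arr[4]=2
(2, 3): arr[2]=13 > arr[3]=11
(2, 4): arr[2]=13 > arr[4]=2
(2, 6): arr[2]=13 > arr[6]=7
(2, 7): arr[2]=13 > arr[7]=12
(3, 4): arr[3]=11 > arr[4]=2
(3, 6): arr[3]=11 > arr[6]=7
(5, 6): arr[5]=14 > arr[6]=7
(5, 7): arr[5]=14 > arr[7]=12

Total inversions: 14

The array has 14 inversion(s): (0,1), (0,3), (0,4), (0,6), (0,7), (1,4), (2,3), (2,4), (2,6), (2,7), (3,4), (3,6), (5,6), (5,7). Each pair (i,j) satisfies i < j and arr[i] > arr[j].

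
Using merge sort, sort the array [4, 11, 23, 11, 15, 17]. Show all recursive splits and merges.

Merge sort trace:

Split: [4, 11, 23, 11, 15, 17] -> [4, 11, 23] and [11, 15, 17]
  Split: [4, 11, 23] -> [4] and [11, 23]
    Split: [11, 23] -> [11] and [23]
    Merge: [11] + [23] -> [11, 23]
  Merge: [4] + [11, 23] -> [4, 11, 23]
  Split: [11, 15, 17] -> [11] and [15, 17]
    Split: [15, 17] -> [15] and [17]
    Merge: [15] + [17] -> [15, 17]
  Merge: [11] + [15, 17] -> [11, 15, 17]
Merge: [4, 11, 23] + [11, 15, 17] -> [4, 11, 11, 15, 17, 23]

Final sorted array: [4, 11, 11, 15, 17, 23]

The merge sort proceeds by recursively splitting the array and merging sorted halves.
After all merges, the sorted array is [4, 11, 11, 15, 17, 23].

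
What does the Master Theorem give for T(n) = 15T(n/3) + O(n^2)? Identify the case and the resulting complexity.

Master Theorem for T(n) = 15T(n/3) + O(n^2):

a = 15, b = 3, c = 2
log_b(a) = log_3(15) = 2.4650

Case 1: c = 2 < log_3(15) = 2.4650
T(n) = O(n^(log_3 15))

For T(n) = 15T(n/3) + O(n^2): log_3(15) = 2.4650. This is Case 1 of the Master Theorem (c < log_b(a), work dominated by leaves), giving O(n^(log_3 15)).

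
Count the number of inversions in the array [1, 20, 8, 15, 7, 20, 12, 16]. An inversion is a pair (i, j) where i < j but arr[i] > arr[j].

Finding inversions in [1, 20, 8, 15, 7, 20, 12, 16]:

(1, 2): arr[1]=20 > arr[2]=8
(1, 3): arr[1]=20 > arr[3]=15
(1, 4): arr[1]=20 > arr[4]=7
(1, 6): arr[1]=20 > arr[6]=12
(1, 7): arr[1]=20 > arr[7]=16
(2, 4): arr[2]=8 > arr[4]=7
(3, 4): arr[3]=15 > arr[4]=7
(3, 6): arr[3]=15 > arr[6]=12
(5, 6): arr[5]=20 > arr[6]=12
(5, 7): arr[5]=20 > arr[7]=16

Total inversions: 10

The array has 10 inversion(s): (1,2), (1,3), (1,4), (1,6), (1,7), (2,4), (3,4), (3,6), (5,6), (5,7). Each pair (i,j) satisfies i < j and arr[i] > arr[j].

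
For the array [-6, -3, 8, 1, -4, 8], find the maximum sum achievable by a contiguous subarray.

Using Kadane's algorithm on [-6, -3, 8, 1, -4, 8]:

Scanning through the array:
Position 1 (value -3): max_ending_here = -3, max_so_far = -3
Position 2 (value 8): max_ending_here = 8, max_so_far = 8
Position 3 (value 1): max_ending_here = 9, max_so_far = 9
Position 4 (value -4): max_ending_here = 5, max_so_far = 9
Position 5 (value 8): max_ending_here = 13, max_so_far = 13

Maximum subarray: [8, 1, -4, 8]
Maximum sum: 13

The maximum subarray is [8, 1, -4, 8] with sum 13. This subarray runs from index 2 to index 5.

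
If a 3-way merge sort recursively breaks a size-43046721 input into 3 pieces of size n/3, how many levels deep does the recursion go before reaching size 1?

For divide and conquer with division factor 3:

Problem sizes at each level:
Level 0: 43046721
Level 1: 14348907
Level 2: 4782969
Level 3: 1594323
Level 4: 531441
Level 5: 177147
Level 6: 59049
Level 7: 19683
Level 8: 6561
Level 9: 2187
Level 10: 729
Level 11: 243
Level 12: 81
Level 13: 27
Level 14: 9
Level 15: 3
Level 16: 1

The root is level 0 and the size-1 base case is level 16 (the tree spans levels 0 through 16, i.e. 17 levels counting the root), so the depth is the number of divisions: log_3(43046721) = 16

The recursion tree depth is log_3(43046721) = 16. At each level, the problem size is divided by 3, so it takes 16 divisions to reduce to a base case of size 1. The algorithm makes 3 recursive calls at each level.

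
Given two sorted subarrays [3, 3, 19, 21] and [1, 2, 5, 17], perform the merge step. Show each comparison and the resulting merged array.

Merging process:

Compare 3 vs 1: take 1 from right. Merged: [1]
Compare 3 vs 2: take 2 from right. Merged: [1, 2]
Compare 3 vs 5: take 3 from left. Merged: [1, 2, 3]
Compare 3 vs 5: take 3 from left. Merged: [1, 2, 3, 3]
Compare 19 vs 5: take 5 from right. Merged: [1, 2, 3, 3, 5]
Compare 19 vs 17: take 17 from right. Merged: [1, 2, 3, 3, 5, 17]
Append remaining from left: [19, 21]. Merged: [1, 2, 3, 3, 5, 17, 19, 21]

Final merged array: [1, 2, 3, 3, 5, 17, 19, 21]
Total comparisons: 6

The merged array is [1, 2, 3, 3, 5, 17, 19, 21], requiring 6 comparisons. The merge step runs in O(n) time where n is the total number of elements.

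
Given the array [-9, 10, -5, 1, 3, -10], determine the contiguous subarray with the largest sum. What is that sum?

Using Kadane's algorithm on [-9, 10, -5, 1, 3, -10]:

Scanning through the array:
Position 1 (value 10): max_ending_here = 10, max_so_far = 10
Position 2 (value -5): max_ending_here = 5, max_so_far = 10
Position 3 (value 1): max_ending_here = 6, max_so_far = 10
Position 4 (value 3): max_ending_here = 9, max_so_far = 10
Position 5 (value -10): max_ending_here = -1, max_so_far = 10

Maximum subarray: [10]
Maximum sum: 10

The maximum subarray is [10] with sum 10. This subarray runs from index 1 to index 1.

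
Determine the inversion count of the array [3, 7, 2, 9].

Finding inversions in [3, 7, 2, 9]:

(0, 2): arr[0]=3 > arr[2]=2
(1, 2): arr[1]=7 > arr[2]=2

Total inversions: 2

The array has 2 inversion(s): (0,2), (1,2). Each pair (i,j) satisfies i < j and arr[i] > arr[j].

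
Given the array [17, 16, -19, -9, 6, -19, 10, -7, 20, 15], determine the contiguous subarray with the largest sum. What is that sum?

Using Kadane's algorithm on [17, 16, -19, -9, 6, -19, 10, -7, 20, 15]:

Scanning through the array:
Position 1 (value 16): max_ending_here = 33, max_so_far = 33
Position 2 (value -19): max_ending_here = 14, max_so_far = 33
Position 3 (value -9): max_ending_here = 5, max_so_far = 33
Position 4 (value 6): max_ending_here = 11, max_so_far = 33
Position 5 (value -19): max_ending_here = -8, max_so_far = 33
Position 6 (value 10): max_ending_here = 10, max_so_far = 33
Position 7 (value -7): max_ending_here = 3, max_so_far = 33
Position 8 (value 20): max_ending_here = 23, max_so_far = 33
Position 9 (value 15): max_ending_here = 38, max_so_far = 38

Maximum subarray: [10, -7, 20, 15]
Maximum sum: 38

The maximum subarray is [10, -7, 20, 15] with sum 38. This subarray runs from index 6 to index 9.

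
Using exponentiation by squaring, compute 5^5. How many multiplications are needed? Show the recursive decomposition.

Computing 5^5 by squaring (build up from 5^1; each line after the first costs one multiplication):

5^1 = 5
5^2 = (5^1)^2 = 5^2 = 25
5^4 = (5^2)^2 = 25^2 = 625
5^5 = 5 * 5^4 = 5 * 625 = 3125

Result: 3125
Multiplications needed: 3 (3 lines after 5^1)

5^5 = 3125. Using exponentiation by squaring, this requires 3 multiplications. The key idea: if the exponent is even, square the half-power; if odd, multiply by the base once.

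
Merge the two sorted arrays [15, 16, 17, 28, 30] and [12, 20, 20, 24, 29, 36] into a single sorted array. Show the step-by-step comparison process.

Merging process:

Compare 15 vs 12: take 12 from right. Merged: [12]
Compare 15 vs 20: take 15 from left. Merged: [12, 15]
Compare 16 vs 20: take 16 from left. Merged: [12, 15, 16]
Compare 17 vs 20: take 17 from left. Merged: [12, 15, 16, 17]
Compare 28 vs 20: take 20 from right. Merged: [12, 15, 16, 17, 20]
Compare 28 vs 20: take 20 from right. Merged: [12, 15, 16, 17, 20, 20]
Compare 28 vs 24: take 24 from right. Merged: [12, 15, 16, 17, 20, 20, 24]
Compare 28 vs 29: take 28 from left. Merged: [12, 15, 16, 17, 20, 20, 24, 28]
Compare 30 vs 29: take 29 from right. Merged: [12, 15, 16, 17, 20, 20, 24, 28, 29]
Compare 30 vs 36: take 30 from left. Merged: [12, 15, 16, 17, 20, 20, 24, 28, 29, 30]
Append remaining from right: [36]. Merged: [12, 15, 16, 17, 20, 20, 24, 28, 29, 30, 36]

Final merged array: [12, 15, 16, 17, 20, 20, 24, 28, 29, 30, 36]
Total comparisons: 10

The merged array is [12, 15, 16, 17, 20, 20, 24, 28, 29, 30, 36], requiring 10 comparisons. The merge step runs in O(n) time where n is the total number of elements.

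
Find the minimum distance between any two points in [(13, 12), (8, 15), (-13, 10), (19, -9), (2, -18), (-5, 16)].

Computing all pairwise distances among 6 points:

d((13, 12), (8, 15)) = 5.831 <-- minimum
d((13, 12), (-13, 10)) = 26.0768
d((13, 12), (19, -9)) = 21.8403
d((13, 12), (2, -18)) = 31.9531
d((13, 12), (-5, 16)) = 18.4391
d((8, 15), (-13, 10)) = 21.587
d((8, 15), (19, -9)) = 26.4008
d((8, 15), (2, -18)) = 33.541
d((8, 15), (-5, 16)) = 13.0384
d((-13, 10), (19, -9)) = 37.2156
d((-13, 10), (2, -18)) = 31.7648
d((-13, 10), (-5, 16)) = 10.0
d((19, -9), (2, -18)) = 19.2354
d((19, -9), (-5, 16)) = 34.6554
d((2, -18), (-5, 16)) = 34.7131

Closest pair: (13, 12) and (8, 15) with distance 5.831

The closest pair is (13, 12) and (8, 15) with Euclidean distance 5.831. For 6 points, brute-force pairwise comparison is shown above. For large n, the divide-and-conquer algorithm (sort by x, recurse on halves, check the dividing strip) achieves O(n log n).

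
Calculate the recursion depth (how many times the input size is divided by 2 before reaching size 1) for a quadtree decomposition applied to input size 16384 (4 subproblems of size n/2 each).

For divide and conquer with division factor 2:

Problem sizes at each level:
Level 0: 16384
Level 1: 8192
Level 2: 4096
Level 3: 2048
Level 4: 1024
Level 5: 512
Level 6: 256
Level 7: 128
Level 8: 64
Level 9: 32
Level 10: 16
Level 11: 8
Level 12: 4
Level 13: 2
Level 14: 1

The root is level 0 and the size-1 base case is level 14 (the tree spans levels 0 through 14, i.e. 15 levels counting the root), so the depth is the number of divisions: log_2(16384) = 14

The recursion tree depth is log_2(16384) = 14. At each level, the problem size is divided by 2, so it takes 14 divisions to reduce to a base case of size 1. The algorithm makes 4 recursive calls at each level.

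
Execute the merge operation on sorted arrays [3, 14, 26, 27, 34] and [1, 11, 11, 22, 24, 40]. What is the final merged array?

Merging process:

Compare 3 vs 1: take 1 from right. Merged: [1]
Compare 3 vs 11: take 3 from left. Merged: [1, 3]
Compare 14 vs 11: take 11 from right. Merged: [1, 3, 11]
Compare 14 vs 11: take 11 from right. Merged: [1, 3, 11, 11]
Compare 14 vs 22: take 14 from left. Merged: [1, 3, 11, 11, 14]
Compare 26 vs 22: take 22 from right. Merged: [1, 3, 11, 11, 14, 22]
Compare 26 vs 24: take 24 from right. Merged: [1, 3, 11, 11, 14, 22, 24]
Compare 26 vs 40: take 26 from left. Merged: [1, 3, 11, 11, 14, 22, 24, 26]
Compare 27 vs 40: take 27 from left. Merged: [1, 3, 11, 11, 14, 22, 24, 26, 27]
Compare 34 vs 40: take 34 from left. Merged: [1, 3, 11, 11, 14, 22, 24, 26, 27, 34]
Append remaining from right: [40]. Merged: [1, 3, 11, 11, 14, 22, 24, 26, 27, 34, 40]

Final merged array: [1, 3, 11, 11, 14, 22, 24, 26, 27, 34, 40]
Total comparisons: 10

The merged array is [1, 3, 11, 11, 14, 22, 24, 26, 27, 34, 40], requiring 10 comparisons. The merge step runs in O(n) time where n is the total number of elements.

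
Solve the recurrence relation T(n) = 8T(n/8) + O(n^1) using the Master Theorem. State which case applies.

Master Theorem for T(n) = 8T(n/8) + O(n^1):

a = 8, b = 8, c = 1
log_b(a) = log_8(8) = 1.0000

Case 2: c = 1 = log_8(8) = 1.0000
T(n) = O(n^1 log n) = O(n log n)

For T(n) = 8T(n/8) + O(n^1): log_8(8) = 1.0000. This is Case 2 of the Master Theorem (c = log_b(a), equal work at all levels), giving O(n log n).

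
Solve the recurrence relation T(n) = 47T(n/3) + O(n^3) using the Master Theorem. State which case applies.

Master Theorem for T(n) = 47T(n/3) + O(n^3):

a = 47, b = 3, c = 3
log_b(a) = log_3(47) = 3.5046

Case 1: c = 3 < log_3(47) = 3.5046
T(n) = O(n^(log_3 47))

For T(n) = 47T(n/3) + O(n^3): log_3(47) = 3.5046. This is Case 1 of the Master Theorem (c < log_b(a), work dominated by leaves), giving O(n^(log_3 47)).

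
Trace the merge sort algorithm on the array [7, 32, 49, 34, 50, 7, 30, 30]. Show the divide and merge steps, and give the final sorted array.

Merge sort trace:

Split: [7, 32, 49, 34, 50, 7, 30, 30] -> [7, 32, 49, 34] and [50, 7, 30, 30]
  Split: [7, 32, 49, 34] -> [7, 32] and [49, 34]
    Split: [7, 32] -> [7] and [32]
    Merge: [7] + [32] -> [7, 32]
    Split: [49, 34] -> [49] and [34]
    Merge: [49] + [34] -> [34, 49]
  Merge: [7, 32] + [34, 49] -> [7, 32, 34, 49]
  Split: [50, 7, 30, 30] -> [50, 7] and [30, 30]
    Split: [50, 7] -> [50] and [7]
    Merge: [50] + [7] -> [7, 50]
    Split: [30, 30] -> [30] and [30]
    Merge: [30] + [30] -> [30, 30]
  Merge: [7, 50] + [30, 30] -> [7, 30, 30, 50]
Merge: [7, 32, 34, 49] + [7, 30, 30, 50] -> [7, 7, 30, 30, 32, 34, 49, 50]

Final sorted array: [7, 7, 30, 30, 32, 34, 49, 50]

The merge sort proceeds by recursively splitting the array and merging sorted halves.
After all merges, the sorted array is [7, 7, 30, 30, 32, 34, 49, 50].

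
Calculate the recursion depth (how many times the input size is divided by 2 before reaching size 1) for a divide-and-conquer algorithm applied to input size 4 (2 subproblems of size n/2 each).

For divide and conquer with division factor 2:

Problem sizes at each level:
Level 0: 4
Level 1: 2
Level 2: 1

The root is level 0 and the size-1 base case is level 2 (the tree spans levels 0 through 2, i.e. 3 levels counting the root), so the depth is the number of divisions: log_2(4) = 2

The recursion tree depth is log_2(4) = 2. At each level, the problem size is divided by 2, so it takes 2 divisions to reduce to a base case of size 1. The algorithm makes 2 recursive calls at each level.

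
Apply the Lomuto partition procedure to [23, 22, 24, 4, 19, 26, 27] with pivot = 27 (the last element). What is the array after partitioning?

Lomuto partition with pivot = 27:

Initial array: [23, 22, 24, 4, 19, 26, 27]

arr[0]=23 <= 27: swap with position 0, array becomes [23, 22, 24, 4, 19, 26, 27]
arr[1]=22 <= 27: swap with position 1, array becomes [23, 22, 24, 4, 19, 26, 27]
arr[2]=24 <= 27: swap with position 2, array becomes [23, 22, 24, 4, 19, 26, 27]
arr[3]=4 <= 27: swap with position 3, array becomes [23, 22, 24, 4, 19, 26, 27]
arr[4]=19 <= 27: swap with position 4, array becomes [23, 22, 24, 4, 19, 26, 27]
arr[5]=26 <= 27: swap with position 5, array becomes [23, 22, 24, 4, 19, 26, 27]

Place pivot at position 6: [23, 22, 24, 4, 19, 26, 27]
Pivot position: 6

After partitioning with pivot 27, the array becomes [23, 22, 24, 4, 19, 26, 27]. The pivot is placed at index 6. All elements to the left of the pivot are <= 27, and all elements to the right are > 27.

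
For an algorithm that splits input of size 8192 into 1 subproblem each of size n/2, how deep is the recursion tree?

For divide and conquer with division factor 2:

Problem sizes at each level:
Level 0: 8192
Level 1: 4096
Level 2: 2048
Level 3: 1024
Level 4: 512
Level 5: 256
Level 6: 128
Level 7: 64
Level 8: 32
Level 9: 16
Level 10: 8
Level 11: 4
Level 12: 2
Level 13: 1

The root is level 0 and the size-1 base case is level 13 (the tree spans levels 0 through 13, i.e. 14 levels counting the root), so the depth is the number of divisions: log_2(8192) = 13

The recursion tree depth is log_2(8192) = 13. At each level, the problem size is divided by 2, so it takes 13 divisions to reduce to a base case of size 1. The algorithm makes 1 recursive call at each level.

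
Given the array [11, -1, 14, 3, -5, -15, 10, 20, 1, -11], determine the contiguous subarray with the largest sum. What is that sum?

Using Kadane's algorithm on [11, -1, 14, 3, -5, -15, 10, 20, 1, -11]:

Scanning through the array:
Position 1 (value -1): max_ending_here = 10, max_so_far = 11
Position 2 (value 14): max_ending_here = 24, max_so_far = 24
Position 3 (value 3): max_ending_here = 27, max_so_far = 27
Position 4 (value -5): max_ending_here = 22, max_so_far = 27
Position 5 (value -15): max_ending_here = 7, max_so_far = 27
Position 6 (value 10): max_ending_here = 17, max_so_far = 27
Position 7 (value 20): max_ending_here = 37, max_so_far = 37
Position 8 (value 1): max_ending_here = 38, max_so_far = 38
Position 9 (value -11): max_ending_here = 27, max_so_far = 38

Maximum subarray: [11, -1, 14, 3, -5, -15, 10, 20, 1]
Maximum sum: 38

The maximum subarray is [11, -1, 14, 3, -5, -15, 10, 20, 1] with sum 38. This subarray runs from index 0 to index 8.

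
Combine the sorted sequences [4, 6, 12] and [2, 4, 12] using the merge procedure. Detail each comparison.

Merging process:

Compare 4 vs 2: take 2 from right. Merged: [2]
Compare 4 vs 4: take 4 from left. Merged: [2, 4]
Compare 6 vs 4: take 4 from right. Merged: [2, 4, 4]
Compare 6 vs 12: take 6 from left. Merged: [2, 4, 4, 6]
Compare 12 vs 12: take 12 from left. Merged: [2, 4, 4, 6, 12]
Append remaining from right: [12]. Merged: [2, 4, 4, 6, 12, 12]

Final merged array: [2, 4, 4, 6, 12, 12]
Total comparisons: 5

The merged array is [2, 4, 4, 6, 12, 12], requiring 5 comparisons. The merge step runs in O(n) time where n is the total number of elements.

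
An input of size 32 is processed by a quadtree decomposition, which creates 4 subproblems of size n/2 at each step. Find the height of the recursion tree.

For divide and conquer with division factor 2:

Problem sizes at each level:
Level 0: 32
Level 1: 16
Level 2: 8
Level 3: 4
Level 4: 2
Level 5: 1

The root is level 0 and the size-1 base case is level 5 (the tree spans levels 0 through 5, i.e. 6 levels counting the root), so the depth is the number of divisions: log_2(32) = 5

The recursion tree depth is log_2(32) = 5. At each level, the problem size is divided by 2, so it takes 5 divisions to reduce to a base case of size 1. The algorithm makes 4 recursive calls at each level.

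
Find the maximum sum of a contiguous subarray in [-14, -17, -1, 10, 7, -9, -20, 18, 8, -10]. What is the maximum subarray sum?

Using Kadane's algorithm on [-14, -17, -1, 10, 7, -9, -20, 18, 8, -10]:

Scanning through the array:
Position 1 (value -17): max_ending_here = -17, max_so_far = -14
Position 2 (value -1): max_ending_here = -1, max_so_far = -1
Position 3 (value 10): max_ending_here = 10, max_so_far = 10
Position 4 (value 7): max_ending_here = 17, max_so_far = 17
Position 5 (value -9): max_ending_here = 8, max_so_far = 17
Position 6 (value -20): max_ending_here = -12, max_so_far = 17
Position 7 (value 18): max_ending_here = 18, max_so_far = 18
Position 8 (value 8): max_ending_here = 26, max_so_far = 26
Position 9 (value -10): max_ending_here = 16, max_so_far = 26

Maximum subarray: [18, 8]
Maximum sum: 26

The maximum subarray is [18, 8] with sum 26. This subarray runs from index 7 to index 8.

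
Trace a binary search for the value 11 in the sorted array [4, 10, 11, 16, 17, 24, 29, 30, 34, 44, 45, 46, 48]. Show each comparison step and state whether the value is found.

Binary search for 11 in [4, 10, 11, 16, 17, 24, 29, 30, 34, 44, 45, 46, 48]:

lo=0, hi=12, mid=6, arr[mid]=29 -> 29 > 11, search left half
lo=0, hi=5, mid=2, arr[mid]=11 -> Found target at index 2!

Binary search finds 11 at index 2 after 2 comparisons. The search repeatedly halves the search space by comparing with the middle element.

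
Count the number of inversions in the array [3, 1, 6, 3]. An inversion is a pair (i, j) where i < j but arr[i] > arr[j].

Finding inversions in [3, 1, 6, 3]:

(0, 1): arr[0]=3 > arr[1]=1
(2, 3): arr[2]=6 > arr[3]=3

Total inversions: 2

The array has 2 inversion(s): (0,1), (2,3). Each pair (i,j) satisfies i < j and arr[i] > arr[j].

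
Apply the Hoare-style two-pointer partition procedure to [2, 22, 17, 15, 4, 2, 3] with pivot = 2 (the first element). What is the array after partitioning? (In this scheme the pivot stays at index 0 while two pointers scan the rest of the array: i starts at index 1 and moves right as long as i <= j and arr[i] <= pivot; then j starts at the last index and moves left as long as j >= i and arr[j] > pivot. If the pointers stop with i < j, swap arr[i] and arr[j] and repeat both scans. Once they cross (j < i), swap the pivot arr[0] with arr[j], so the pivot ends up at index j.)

Hoare-style two-pointer partition with pivot = 2:

Initial array: [2, 22, 17, 15, 4, 2, 3]

Pointers start at i = 1, j = 6.
i stops at index 1 (arr[1]=22 > 2), j stops at index 5 (arr[5]=2 <= 2): swap arr[1] and arr[5], array becomes [2, 2, 17, 15, 4, 22, 3]
i ends at 2, j ends at 1: the pointers have crossed (j < i), so scanning stops.

Swap pivot arr[0] with arr[1] to place pivot at position 1: [2, 2, 17, 15, 4, 22, 3]
Pivot position: 1

After partitioning with pivot 2, the array becomes [2, 2, 17, 15, 4, 22, 3]. The pivot is placed at index 1. All elements to the left of the pivot are <= 2, and all elements to the right are > 2.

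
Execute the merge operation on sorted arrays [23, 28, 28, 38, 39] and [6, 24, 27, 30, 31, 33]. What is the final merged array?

Merging process:

Compare 23 vs 6: take 6 from right. Merged: [6]
Compare 23 vs 24: take 23 from left. Merged: [6, 23]
Compare 28 vs 24: take 24 from right. Merged: [6, 23, 24]
Compare 28 vs 27: take 27 from right. Merged: [6, 23, 24, 27]
Compare 28 vs 30: take 28 from left. Merged: [6, 23, 24, 27, 28]
Compare 28 vs 30: take 28 from left. Merged: [6, 23, 24, 27, 28, 28]
Compare 38 vs 30: take 30 from right. Merged: [6, 23, 24, 27, 28, 28, 30]
Compare 38 vs 31: take 31 from right. Merged: [6, 23, 24, 27, 28, 28, 30, 31]
Compare 38 vs 33: take 33 from right. Merged: [6, 23, 24, 27, 28, 28, 30, 31, 33]
Append remaining from left: [38, 39]. Merged: [6, 23, 24, 27, 28, 28, 30, 31, 33, 38, 39]

Final merged array: [6, 23, 24, 27, 28, 28, 30, 31, 33, 38, 39]
Total comparisons: 9

The merged array is [6, 23, 24, 27, 28, 28, 30, 31, 33, 38, 39], requiring 9 comparisons. The merge step runs in O(n) time where n is the total number of elements.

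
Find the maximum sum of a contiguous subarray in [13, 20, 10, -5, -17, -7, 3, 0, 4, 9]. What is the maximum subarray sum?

Using Kadane's algorithm on [13, 20, 10, -5, -17, -7, 3, 0, 4, 9]:

Scanning through the array:
Position 1 (value 20): max_ending_here = 33, max_so_far = 33
Position 2 (value 10): max_ending_here = 43, max_so_far = 43
Position 3 (value -5): max_ending_here = 38, max_so_far = 43
Position 4 (value -17): max_ending_here = 21, max_so_far = 43
Position 5 (value -7): max_ending_here = 14, max_so_far = 43
Position 6 (value 3): max_ending_here = 17, max_so_far = 43
Position 7 (value 0): max_ending_here = 17, max_so_far = 43
Position 8 (value 4): max_ending_here = 21, max_so_far = 43
Position 9 (value 9): max_ending_here = 30, max_so_far = 43

Maximum subarray: [13, 20, 10]
Maximum sum: 43

The maximum subarray is [13, 20, 10] with sum 43. This subarray runs from index 0 to index 2.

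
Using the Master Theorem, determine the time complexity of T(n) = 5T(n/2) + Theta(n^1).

Master Theorem for T(n) = 5T(n/2) + O(n^1):

a = 5, b = 2, c = 1
log_b(a) = log_2(5) = 2.3219

Case 1: c = 1 < log_2(5) = 2.3219
T(n) = O(n^(log_2 5))

For T(n) = 5T(n/2) + O(n^1): log_2(5) = 2.3219. This is Case 1 of the Master Theorem (c < log_b(a), work dominated by leaves), giving O(n^(log_2 5)).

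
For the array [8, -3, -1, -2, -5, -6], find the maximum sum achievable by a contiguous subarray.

Using Kadane's algorithm on [8, -3, -1, -2, -5, -6]:

Scanning through the array:
Position 1 (value -3): max_ending_here = 5, max_so_far = 8
Position 2 (value -1): max_ending_here = 4, max_so_far = 8
Position 3 (value -2): max_ending_here = 2, max_so_far = 8
Position 4 (value -5): max_ending_here = -3, max_so_far = 8
Position 5 (value -6): max_ending_here = -6, max_so_far = 8

Maximum subarray: [8]
Maximum sum: 8

The maximum subarray is [8] with sum 8. This subarray runs from index 0 to index 0.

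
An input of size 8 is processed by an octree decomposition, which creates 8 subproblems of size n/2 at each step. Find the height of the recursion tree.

For divide and conquer with division factor 2:

Problem sizes at each level:
Level 0: 8
Level 1: 4
Level 2: 2
Level 3: 1

The root is level 0 and the size-1 base case is level 3 (the tree spans levels 0 through 3, i.e. 4 levels counting the root), so the depth is the number of divisions: log_2(8) = 3

The recursion tree depth is log_2(8) = 3. At each level, the problem size is divided by 2, so it takes 3 divisions to reduce to a base case of size 1. The algorithm makes 8 recursive calls at each level.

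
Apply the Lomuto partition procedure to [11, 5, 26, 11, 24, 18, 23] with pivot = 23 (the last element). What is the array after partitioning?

Lomuto partition with pivot = 23:

Initial array: [11, 5, 26, 11, 24, 18, 23]

arr[0]=11 <= 23: swap with position 0, array becomes [11, 5, 26, 11, 24, 18, 23]
arr[1]=5 <= 23: swap with position 1, array becomes [11, 5, 26, 11, 24, 18, 23]
arr[2]=26 > 23: no swap
arr[3]=11 <= 23: swap with position 2, array becomes [11, 5, 11, 26, 24, 18, 23]
arr[4]=24 > 23: no swap
arr[5]=18 <= 23: swap with position 3, array becomes [11, 5, 11, 18, 24, 26, 23]

Place pivot at position 4: [11, 5, 11, 18, 23, 26, 24]
Pivot position: 4

After partitioning with pivot 23, the array becomes [11, 5, 11, 18, 23, 26, 24]. The pivot is placed at index 4. All elements to the left of the pivot are <= 23, and all elements to the right are > 23.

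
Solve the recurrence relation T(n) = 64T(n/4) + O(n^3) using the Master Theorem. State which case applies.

Master Theorem for T(n) = 64T(n/4) + O(n^3):

a = 64, b = 4, c = 3
log_b(a) = log_4(64) = 3.0000

Case 2: c = 3 = log_4(64) = 3.0000
T(n) = O(n^3 log n) = O(n^3 log n)

For T(n) = 64T(n/4) + O(n^3): log_4(64) = 3.0000. This is Case 2 of the Master Theorem (c = log_b(a), equal work at all levels), giving O(n^3 log n).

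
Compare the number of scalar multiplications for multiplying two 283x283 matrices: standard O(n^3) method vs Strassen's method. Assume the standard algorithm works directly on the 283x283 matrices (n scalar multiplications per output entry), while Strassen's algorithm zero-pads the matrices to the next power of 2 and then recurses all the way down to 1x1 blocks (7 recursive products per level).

Matrix multiplication for 283x283 matrices:

Strassen's algorithm requires power-of-2 dimensions. Pad 283x283 to 512x512 (next power of 2).

Standard algorithm: 283^3 = 22665187 multiplications
Strassen's algorithm: 7^(log2(512)) = 7^9 = 40353607 multiplications
Difference: 22665187 - 40353607 = -17688420 (Strassen uses MORE here due to padding overhead — for small or just-over-power-of-2 n, padding can outweigh the per-level savings)

Standard: 22665187 multiplications (283^3). Strassen: 40353607 multiplications (7^9, after padding to 512x512). Strassen reduces 8 recursive multiplications to 7 at each level.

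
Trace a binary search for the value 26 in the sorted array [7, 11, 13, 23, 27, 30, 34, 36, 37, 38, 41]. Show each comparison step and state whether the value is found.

Binary search for 26 in [7, 11, 13, 23, 27, 30, 34, 36, 37, 38, 41]:

lo=0, hi=10, mid=5, arr[mid]=30 -> 30 > 26, search left half
lo=0, hi=4, mid=2, arr[mid]=13 -> 13 < 26, search right half
lo=3, hi=4, mid=3, arr[mid]=23 -> 23 < 26, search right half
lo=4, hi=4, mid=4, arr[mid]=27 -> 27 > 26, search left half
lo=4 > hi=3, target 26 not found

Binary search determines that 26 is not in the array after 4 comparisons. The search space was exhausted without finding the target.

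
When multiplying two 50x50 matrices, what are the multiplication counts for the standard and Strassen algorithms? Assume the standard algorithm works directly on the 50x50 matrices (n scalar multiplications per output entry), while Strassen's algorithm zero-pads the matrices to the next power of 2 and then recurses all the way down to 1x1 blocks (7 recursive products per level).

Matrix multiplication for 50x50 matrices:

Strassen's algorithm requires power-of-2 dimensions. Pad 50x50 to 64x64 (next power of 2).

Standard algorithm: 50^3 = 125000 multiplications
Strassen's algorithm: 7^(log2(64)) = 7^6 = 117649 multiplications
Savings: 125000 - 117649 = 7351 multiplications

Standard: 125000 multiplications (50^3). Strassen: 117649 multiplications (7^6, after padding to 64x64). Strassen reduces 8 recursive multiplications to 7 at each level.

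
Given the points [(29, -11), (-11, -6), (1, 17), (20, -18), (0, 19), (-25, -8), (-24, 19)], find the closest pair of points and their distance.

Computing all pairwise distances among 7 points:

d((29, -11), (-11, -6)) = 40.3113
d((29, -11), (1, 17)) = 39.598
d((29, -11), (20, -18)) = 11.4018
d((29, -11), (0, 19)) = 41.7253
d((29, -11), (-25, -8)) = 54.0833
d((29, -11), (-24, 19)) = 60.9016
d((-11, -6), (1, 17)) = 25.9422
d((-11, -6), (20, -18)) = 33.2415
d((-11, -6), (0, 19)) = 27.313
d((-11, -6), (-25, -8)) = 14.1421
d((-11, -6), (-24, 19)) = 28.178
d((1, 17), (20, -18)) = 39.8246
d((1, 17), (0, 19)) = 2.2361 <-- minimum
d((1, 17), (-25, -8)) = 36.0694
d((1, 17), (-24, 19)) = 25.0799
d((20, -18), (0, 19)) = 42.0595
d((20, -18), (-25, -8)) = 46.0977
d((20, -18), (-24, 19)) = 57.4891
d((0, 19), (-25, -8)) = 36.7967
d((0, 19), (-24, 19)) = 24.0
d((-25, -8), (-24, 19)) = 27.0185

Closest pair: (1, 17) and (0, 19) with distance 2.2361

The closest pair is (1, 17) and (0, 19) with Euclidean distance 2.2361. For 7 points, brute-force pairwise comparison is shown above. For large n, the divide-and-conquer algorithm (sort by x, recurse on halves, check the dividing strip) achieves O(n log n).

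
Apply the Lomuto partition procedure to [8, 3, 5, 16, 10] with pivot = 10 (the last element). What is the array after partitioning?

Lomuto partition with pivot = 10:

Initial array: [8, 3, 5, 16, 10]

arr[0]=8 <= 10: swap with position 0, array becomes [8, 3, 5, 16, 10]
arr[1]=3 <= 10: swap with position 1, array becomes [8, 3, 5, 16, 10]
arr[2]=5 <= 10: swap with position 2, array becomes [8, 3, 5, 16, 10]
arr[3]=16 > 10: no swap

Place pivot at position 3: [8, 3, 5, 10, 16]
Pivot position: 3

After partitioning with pivot 10, the array becomes [8, 3, 5, 10, 16]. The pivot is placed at index 3. All elements to the left of the pivot are <= 10, and all elements to the right are > 10.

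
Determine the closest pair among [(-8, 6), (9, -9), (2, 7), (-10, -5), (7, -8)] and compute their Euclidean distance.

Computing all pairwise distances among 5 points:

d((-8, 6), (9, -9)) = 22.6716
d((-8, 6), (2, 7)) = 10.0499
d((-8, 6), (-10, -5)) = 11.1803
d((-8, 6), (7, -8)) = 20.5183
d((9, -9), (2, 7)) = 17.4642
d((9, -9), (-10, -5)) = 19.4165
d((9, -9), (7, -8)) = 2.2361 <-- minimum
d((2, 7), (-10, -5)) = 16.9706
d((2, 7), (7, -8)) = 15.8114
d((-10, -5), (7, -8)) = 17.2627

Closest pair: (9, -9) and (7, -8) with distance 2.2361

The closest pair is (9, -9) and (7, -8) with Euclidean distance 2.2361. For 5 points, brute-force pairwise comparison is shown above. For large n, the divide-and-conquer algorithm (sort by x, recurse on halves, check the dividing strip) achieves O(n log n).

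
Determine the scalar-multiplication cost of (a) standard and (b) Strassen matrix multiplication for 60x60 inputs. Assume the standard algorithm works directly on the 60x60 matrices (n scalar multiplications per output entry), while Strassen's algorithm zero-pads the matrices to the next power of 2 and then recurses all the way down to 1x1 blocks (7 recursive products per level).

Matrix multiplication for 60x60 matrices:

Strassen's algorithm requires power-of-2 dimensions. Pad 60x60 to 64x64 (next power of 2).

Standard algorithm: 60^3 = 216000 multiplications
Strassen's algorithm: 7^(log2(64)) = 7^6 = 117649 multiplications
Savings: 216000 - 117649 = 98351 multiplications

Standard: 216000 multiplications (60^3). Strassen: 117649 multiplications (7^6, after padding to 64x64). Strassen reduces 8 recursive multiplications to 7 at each level.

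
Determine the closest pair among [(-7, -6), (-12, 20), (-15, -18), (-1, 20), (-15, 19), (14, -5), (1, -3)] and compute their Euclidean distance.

Computing all pairwise distances among 7 points:

d((-7, -6), (-12, 20)) = 26.4764
d((-7, -6), (-15, -18)) = 14.4222
d((-7, -6), (-1, 20)) = 26.6833
d((-7, -6), (-15, 19)) = 26.2488
d((-7, -6), (14, -5)) = 21.0238
d((-7, -6), (1, -3)) = 8.544
d((-12, 20), (-15, -18)) = 38.1182
d((-12, 20), (-1, 20)) = 11.0
d((-12, 20), (-15, 19)) = 3.1623 <-- minimum
d((-12, 20), (14, -5)) = 36.0694
d((-12, 20), (1, -3)) = 26.4197
d((-15, -18), (-1, 20)) = 40.4969
d((-15, -18), (-15, 19)) = 37.0
d((-15, -18), (14, -5)) = 31.7805
d((-15, -18), (1, -3)) = 21.9317
d((-1, 20), (-15, 19)) = 14.0357
d((-1, 20), (14, -5)) = 29.1548
d((-1, 20), (1, -3)) = 23.0868
d((-15, 19), (14, -5)) = 37.6431
d((-15, 19), (1, -3)) = 27.2029
d((14, -5), (1, -3)) = 13.1529

Closest pair: (-12, 20) and (-15, 19) with distance 3.1623

The closest pair is (-12, 20) and (-15, 19) with Euclidean distance 3.1623. For 7 points, brute-force pairwise comparison is shown above. For large n, the divide-and-conquer algorithm (sort by x, recurse on halves, check the dividing strip) achieves O(n log n).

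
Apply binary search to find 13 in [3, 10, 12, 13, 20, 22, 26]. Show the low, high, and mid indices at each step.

Binary search for 13 in [3, 10, 12, 13, 20, 22, 26]:

lo=0, hi=6, mid=3, arr[mid]=13 -> Found target at index 3!

Binary search finds 13 at index 3 after 1 comparisons. The search repeatedly halves the search space by comparing with the middle element.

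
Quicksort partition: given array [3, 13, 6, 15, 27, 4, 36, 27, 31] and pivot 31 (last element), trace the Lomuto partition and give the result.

Lomuto partition with pivot = 31:

Initial array: [3, 13, 6, 15, 27, 4, 36, 27, 31]

arr[0]=3 <= 31: swap with position 0, array becomes [3, 13, 6, 15, 27, 4, 36, 27, 31]
arr[1]=13 <= 31: swap with position 1, array becomes [3, 13, 6, 15, 27, 4, 36, 27, 31]
arr[2]=6 <= 31: swap with position 2, array becomes [3, 13, 6, 15, 27, 4, 36, 27, 31]
arr[3]=15 <= 31: swap with position 3, array becomes [3, 13, 6, 15, 27, 4, 36, 27, 31]
arr[4]=27 <= 31: swap with position 4, array becomes [3, 13, 6, 15, 27, 4, 36, 27, 31]
arr[5]=4 <= 31: swap with position 5, array becomes [3, 13, 6, 15, 27, 4, 36, 27, 31]
arr[6]=36 > 31: no swap
arr[7]=27 <= 31: swap with position 6, array becomes [3, 13, 6, 15, 27, 4, 27, 36, 31]

Place pivot at position 7: [3, 13, 6, 15, 27, 4, 27, 31, 36]
Pivot position: 7

After partitioning with pivot 31, the array becomes [3, 13, 6, 15, 27, 4, 27, 31, 36]. The pivot is placed at index 7. All elements to the left of the pivot are <= 31, and all elements to the right are > 31.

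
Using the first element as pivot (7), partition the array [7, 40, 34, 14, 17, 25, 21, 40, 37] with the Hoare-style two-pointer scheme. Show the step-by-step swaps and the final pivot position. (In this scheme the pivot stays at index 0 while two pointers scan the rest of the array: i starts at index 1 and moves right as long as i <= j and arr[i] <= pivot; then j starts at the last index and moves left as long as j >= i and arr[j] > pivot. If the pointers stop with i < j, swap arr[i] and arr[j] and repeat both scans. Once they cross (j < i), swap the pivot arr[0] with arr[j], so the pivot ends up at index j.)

Hoare-style two-pointer partition with pivot = 7:

Initial array: [7, 40, 34, 14, 17, 25, 21, 40, 37]

Pointers start at i = 1, j = 8.
i ends at 1, j ends at 0: the pointers have crossed (j < i), so scanning stops.

j = 0, so swapping arr[0] with arr[j] leaves the pivot at position 0: [7, 40, 34, 14, 17, 25, 21, 40, 37]
Pivot position: 0

After partitioning with pivot 7, the array becomes [7, 40, 34, 14, 17, 25, 21, 40, 37]. The pivot is placed at index 0. All elements to the left of the pivot are <= 7, and all elements to the right are > 7.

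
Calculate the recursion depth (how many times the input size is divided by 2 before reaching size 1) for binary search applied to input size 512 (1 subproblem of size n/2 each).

For divide and conquer with division factor 2:

Problem sizes at each level:
Level 0: 512
Level 1: 256
Level 2: 128
Level 3: 64
Level 4: 32
Level 5: 16
Level 6: 8
Level 7: 4
Level 8: 2
Level 9: 1

The root is level 0 and the size-1 base case is level 9 (the tree spans levels 0 through 9, i.e. 10 levels counting the root), so the depth is the number of divisions: log_2(512) = 9

The recursion tree depth is log_2(512) = 9. At each level, the problem size is divided by 2, so it takes 9 divisions to reduce to a base case of size 1. The algorithm makes 1 recursive call at each level.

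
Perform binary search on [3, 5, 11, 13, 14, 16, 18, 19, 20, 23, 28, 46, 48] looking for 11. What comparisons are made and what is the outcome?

Binary search for 11 in [3, 5, 11, 13, 14, 16, 18, 19, 20, 23, 28, 46, 48]:

lo=0, hi=12, mid=6, arr[mid]=18 -> 18 > 11, search left half
lo=0, hi=5, mid=2, arr[mid]=11 -> Found target at index 2!

Binary search finds 11 at index 2 after 2 comparisons. The search repeatedly halves the search space by comparing with the middle element.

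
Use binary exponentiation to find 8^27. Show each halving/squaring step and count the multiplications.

Computing 8^27 by squaring (build up from 8^1; each line after the first costs one multiplication):

8^1 = 8
8^2 = (8^1)^2 = 8^2 = 64
8^3 = 8 * 8^2 = 8 * 64 = 512
8^6 = (8^3)^2 = 512^2 = 262144
8^12 = (8^6)^2 = 262144^2 = 68719476736
8^13 = 8 * 8^12 = 8 * 68719476736 = 549755813888
8^26 = (8^13)^2 = 549755813888^2 = 302231454903657293676544
8^27 = 8 * 8^26 = 8 * 302231454903657293676544 = 2417851639229258349412352

Result: 2417851639229258349412352
Multiplications needed: 7 (7 lines after 8^1)

8^27 = 2417851639229258349412352. Using exponentiation by squaring, this requires 7 multiplications. The key idea: if the exponent is even, square the half-power; if odd, multiply by the base once.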